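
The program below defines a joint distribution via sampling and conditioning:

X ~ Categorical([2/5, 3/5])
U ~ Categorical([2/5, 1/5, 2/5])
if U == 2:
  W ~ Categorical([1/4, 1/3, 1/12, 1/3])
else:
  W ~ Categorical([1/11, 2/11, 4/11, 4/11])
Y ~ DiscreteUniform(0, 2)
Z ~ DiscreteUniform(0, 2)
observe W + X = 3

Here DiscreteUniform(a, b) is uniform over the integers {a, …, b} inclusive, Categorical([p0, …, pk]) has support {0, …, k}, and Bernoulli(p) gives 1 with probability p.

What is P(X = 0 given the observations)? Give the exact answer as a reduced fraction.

Enumerate traces; 54 have nonzero weight after conditioning:
  (X=0, U=0, W=3, Y=0, Z=0) weight 16/2475
  (X=0, U=0, W=3, Y=0, Z=1) weight 16/2475
  (X=0, U=0, W=3, Y=0, Z=2) weight 16/2475
  (X=0, U=0, W=3, Y=1, Z=0) weight 16/2475
  (X=0, U=0, W=3, Y=1, Z=1) weight 16/2475
  (X=0, U=0, W=3, Y=1, Z=2) weight 16/2475
  (X=0, U=0, W=3, Y=2, Z=0) weight 16/2475
  (X=0, U=0, W=3, Y=2, Z=1) weight 16/2475
  (X=1, U=0, W=2, Y=0, Z=0) weight 8/825
  … 45 more
Group by X:
  weight(X=0) = 116/825
  weight(X=1) = 83/550
Total weight = 116/825 + 83/550 = 481/1650
P(X=0 | obs) = 116/825 / 481/1650 = 232/481
P(X=1 | obs) = 83/550 / 481/1650 = 249/481

P(X = 0 | obs) = 232/481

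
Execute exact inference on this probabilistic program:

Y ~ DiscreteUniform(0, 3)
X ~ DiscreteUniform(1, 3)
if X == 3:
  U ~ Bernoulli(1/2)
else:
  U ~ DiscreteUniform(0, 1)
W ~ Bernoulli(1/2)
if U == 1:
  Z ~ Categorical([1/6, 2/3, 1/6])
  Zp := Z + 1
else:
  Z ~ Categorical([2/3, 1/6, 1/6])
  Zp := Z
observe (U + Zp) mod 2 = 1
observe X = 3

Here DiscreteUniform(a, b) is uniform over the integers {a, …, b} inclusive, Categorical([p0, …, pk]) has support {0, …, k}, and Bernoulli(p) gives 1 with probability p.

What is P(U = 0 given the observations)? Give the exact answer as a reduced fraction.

P(U = 0 | obs) = 1/5

Enumerate traces; 16 have nonzero weight after conditioning:
  (Y=0, X=3, U=0, W=0, Z=1) weight 1/288
  (Y=0, X=3, U=0, W=1, Z=1) weight 1/288
  (Y=0, X=3, U=1, W=0, Z=1) weight 1/72
  (Y=0, X=3, U=1, W=1, Z=1) weight 1/72
  (Y=1, X=3, U=0, W=0, Z=1) weight 1/288
  (Y=1, X=3, U=0, W=1, Z=1) weight 1/288
  (Y=1, X=3, U=1, W=0, Z=1) weight 1/72
  (Y=1, X=3, U=1, W=1, Z=1) weight 1/72
  … 8 more
Group by U:
  weight(U=0) = 1/36
  weight(U=1) = 1/9
Total weight = 1/36 + 1/9 = 5/36
P(U=0 | obs) = 1/36 / 5/36 = 1/5
P(U=1 | obs) = 1/9 / 5/36 = 4/5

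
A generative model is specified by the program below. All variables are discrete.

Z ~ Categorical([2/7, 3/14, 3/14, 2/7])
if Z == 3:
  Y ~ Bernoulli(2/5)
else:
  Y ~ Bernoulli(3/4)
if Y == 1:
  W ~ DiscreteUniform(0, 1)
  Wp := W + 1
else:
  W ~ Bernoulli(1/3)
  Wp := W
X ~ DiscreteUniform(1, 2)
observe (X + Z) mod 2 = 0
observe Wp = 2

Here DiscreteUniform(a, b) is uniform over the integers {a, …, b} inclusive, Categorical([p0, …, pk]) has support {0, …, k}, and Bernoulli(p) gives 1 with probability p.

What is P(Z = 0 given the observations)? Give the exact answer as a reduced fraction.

Enumerate traces; 4 have nonzero weight after conditioning:
  (Z=0, Y=1, W=1, X=2) weight 3/56
  (Z=1, Y=1, W=1, X=1) weight 9/224
  (Z=2, Y=1, W=1, X=2) weight 9/224
  (Z=3, Y=1, W=1, X=1) weight 1/35
Group by Z:
  weight(Z=0) = 3/56
  weight(Z=1) = 9/224
  weight(Z=2) = 9/224
  weight(Z=3) = 1/35
Total weight = 3/56 + 9/224 + 9/224 + 1/35 = 13/80
P(Z=0 | obs) = 3/56 / 13/80 = 30/91
P(Z=1 | obs) = 9/224 / 13/80 = 45/182
P(Z=2 | obs) = 9/224 / 13/80 = 45/182
P(Z=3 | obs) = 1/35 / 13/80 = 16/91

P(Z = 0 | obs) = 30/91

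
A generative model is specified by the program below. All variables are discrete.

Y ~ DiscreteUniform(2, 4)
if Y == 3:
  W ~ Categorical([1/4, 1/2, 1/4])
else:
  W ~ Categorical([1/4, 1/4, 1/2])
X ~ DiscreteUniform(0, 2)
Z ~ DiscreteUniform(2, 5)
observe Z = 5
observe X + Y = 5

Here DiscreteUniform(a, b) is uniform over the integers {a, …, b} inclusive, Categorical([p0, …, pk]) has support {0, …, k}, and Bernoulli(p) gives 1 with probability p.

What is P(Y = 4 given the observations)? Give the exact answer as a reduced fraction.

P(Y = 4 | obs) = 1/2

Enumerate traces; 6 have nonzero weight after conditioning:
  (Y=3, W=0, X=2, Z=5) weight 1/144
  (Y=3, W=1, X=2, Z=5) weight 1/72
  (Y=3, W=2, X=2, Z=5) weight 1/144
  (Y=4, W=0, X=1, Z=5) weight 1/144
  (Y=4, W=1, X=1, Z=5) weight 1/144
  (Y=4, W=2, X=1, Z=5) weight 1/72
Group by Y:
  weight(Y=3) = 1/36
  weight(Y=4) = 1/36
Total weight = 1/36 + 1/36 = 1/18
P(Y=3 | obs) = 1/36 / 1/18 = 1/2
P(Y=4 | obs) = 1/36 / 1/18 = 1/2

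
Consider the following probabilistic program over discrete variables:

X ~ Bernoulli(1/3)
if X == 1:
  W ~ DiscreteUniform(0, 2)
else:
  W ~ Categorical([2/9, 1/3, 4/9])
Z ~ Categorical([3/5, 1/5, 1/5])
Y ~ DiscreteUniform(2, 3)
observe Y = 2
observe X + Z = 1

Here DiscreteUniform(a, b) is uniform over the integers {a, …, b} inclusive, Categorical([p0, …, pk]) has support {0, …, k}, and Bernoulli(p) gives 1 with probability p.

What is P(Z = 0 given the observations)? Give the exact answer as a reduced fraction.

Enumerate traces; 6 have nonzero weight after conditioning:
  (X=0, W=0, Z=1, Y=2) weight 2/135
  (X=0, W=1, Z=1, Y=2) weight 1/45
  (X=0, W=2, Z=1, Y=2) weight 4/135
  (X=1, W=0, Z=0, Y=2) weight 1/30
  (X=1, W=1, Z=0, Y=2) weight 1/30
  (X=1, W=2, Z=0, Y=2) weight 1/30
Group by Z:
  weight(Z=0) = 1/10
  weight(Z=1) = 1/15
Total weight = 1/10 + 1/15 = 1/6
P(Z=0 | obs) = 1/10 / 1/6 = 3/5
P(Z=1 | obs) = 1/15 / 1/6 = 2/5

P(Z = 0 | obs) = 3/5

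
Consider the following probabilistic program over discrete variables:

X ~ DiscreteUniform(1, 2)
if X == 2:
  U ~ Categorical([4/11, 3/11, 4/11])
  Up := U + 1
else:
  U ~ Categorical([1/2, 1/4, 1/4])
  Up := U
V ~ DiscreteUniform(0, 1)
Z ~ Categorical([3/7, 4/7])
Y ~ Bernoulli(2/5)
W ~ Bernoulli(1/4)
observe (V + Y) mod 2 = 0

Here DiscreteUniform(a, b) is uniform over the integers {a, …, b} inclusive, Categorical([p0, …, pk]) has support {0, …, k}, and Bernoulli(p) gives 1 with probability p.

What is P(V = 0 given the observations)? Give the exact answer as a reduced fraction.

Enumerate traces; 48 have nonzero weight after conditioning:
  (X=1, U=0, V=0, Z=0, Y=0, W=0) weight 27/1120
  (X=1, U=0, V=0, Z=0, Y=0, W=1) weight 9/1120
  (X=1, U=0, V=0, Z=1, Y=0, W=0) weight 9/280
  (X=1, U=0, V=0, Z=1, Y=0, W=1) weight 3/280
  (X=1, U=0, V=1, Z=0, Y=1, W=0) weight 9/560
  (X=1, U=0, V=1, Z=0, Y=1, W=1) weight 3/560
  (X=1, U=0, V=1, Z=1, Y=1, W=0) weight 3/140
  (X=1, U=0, V=1, Z=1, Y=1, W=1) weight 1/140
  … 40 more
Group by V:
  weight(V=0) = 3/10
  weight(V=1) = 1/5
Total weight = 3/10 + 1/5 = 1/2
P(V=0 | obs) = 3/10 / 1/2 = 3/5
P(V=1 | obs) = 1/5 / 1/2 = 2/5

P(V = 0 | obs) = 3/5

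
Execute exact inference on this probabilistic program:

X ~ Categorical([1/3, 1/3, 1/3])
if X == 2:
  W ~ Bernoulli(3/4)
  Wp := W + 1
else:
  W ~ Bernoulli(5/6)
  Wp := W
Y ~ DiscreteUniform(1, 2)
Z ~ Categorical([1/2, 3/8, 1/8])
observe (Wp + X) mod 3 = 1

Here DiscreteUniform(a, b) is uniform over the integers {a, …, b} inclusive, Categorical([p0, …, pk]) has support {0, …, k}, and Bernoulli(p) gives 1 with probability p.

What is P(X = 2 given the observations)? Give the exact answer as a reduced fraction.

Enumerate traces; 18 have nonzero weight after conditioning:
  (X=0, W=1, Y=1, Z=0) weight 5/72
  (X=0, W=1, Y=1, Z=1) weight 5/96
  (X=0, W=1, Y=1, Z=2) weight 5/288
  (X=0, W=1, Y=2, Z=0) weight 5/72
  (X=0, W=1, Y=2, Z=1) weight 5/96
  (X=0, W=1, Y=2, Z=2) weight 5/288
  (X=1, W=0, Y=1, Z=0) weight 1/72
  (X=1, W=0, Y=1, Z=1) weight 1/96
  (X=2, W=1, Y=1, Z=0) weight 1/16
  … 9 more
Group by X:
  weight(X=0) = 5/18
  weight(X=1) = 1/18
  weight(X=2) = 1/4
Total weight = 5/18 + 1/18 + 1/4 = 7/12
P(X=0 | obs) = 5/18 / 7/12 = 10/21
P(X=1 | obs) = 1/18 / 7/12 = 2/21
P(X=2 | obs) = 1/4 / 7/12 = 3/7

P(X = 2 | obs) = 3/7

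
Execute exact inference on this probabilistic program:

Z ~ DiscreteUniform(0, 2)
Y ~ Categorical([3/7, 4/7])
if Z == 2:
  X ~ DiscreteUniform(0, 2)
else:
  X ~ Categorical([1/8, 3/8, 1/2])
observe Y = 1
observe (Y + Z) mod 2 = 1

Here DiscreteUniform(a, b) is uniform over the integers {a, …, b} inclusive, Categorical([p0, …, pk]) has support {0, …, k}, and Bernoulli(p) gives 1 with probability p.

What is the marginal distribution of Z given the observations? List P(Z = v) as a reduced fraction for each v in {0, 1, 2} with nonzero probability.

Enumerate traces; 6 have nonzero weight after conditioning:
  (Z=0, Y=1, X=0) weight 1/42
  (Z=0, Y=1, X=1) weight 1/14
  (Z=0, Y=1, X=2) weight 2/21
  (Z=2, Y=1, X=0) weight 4/63
  (Z=2, Y=1, X=1) weight 4/63
  (Z=2, Y=1, X=2) weight 4/63
Group by Z:
  weight(Z=0) = 4/21
  weight(Z=2) = 4/21
Total weight = 4/21 + 4/21 = 8/21
P(Z=0 | obs) = 4/21 / 8/21 = 1/2
P(Z=2 | obs) = 4/21 / 8/21 = 1/2

P(Z=0) = 1/2, P(Z=2) = 1/2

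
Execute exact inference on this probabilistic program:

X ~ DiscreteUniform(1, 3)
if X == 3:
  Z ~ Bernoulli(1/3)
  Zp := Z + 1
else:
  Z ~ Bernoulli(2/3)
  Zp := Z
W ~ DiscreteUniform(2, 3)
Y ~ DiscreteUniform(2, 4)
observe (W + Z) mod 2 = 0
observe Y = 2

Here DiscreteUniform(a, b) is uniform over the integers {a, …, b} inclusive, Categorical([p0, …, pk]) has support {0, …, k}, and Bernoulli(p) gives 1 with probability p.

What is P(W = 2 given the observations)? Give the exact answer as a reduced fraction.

Enumerate traces; 6 have nonzero weight after conditioning:
  (X=1, Z=0, W=2, Y=2) weight 1/54
  (X=1, Z=1, W=3, Y=2) weight 1/27
  (X=2, Z=0, W=2, Y=2) weight 1/54
  (X=2, Z=1, W=3, Y=2) weight 1/27
  (X=3, Z=0, W=2, Y=2) weight 1/27
  (X=3, Z=1, W=3, Y=2) weight 1/54
Group by W:
  weight(W=2) = 2/27
  weight(W=3) = 5/54
Total weight = 2/27 + 5/54 = 1/6
P(W=2 | obs) = 2/27 / 1/6 = 4/9
P(W=3 | obs) = 5/54 / 1/6 = 5/9

P(W = 2 | obs) = 4/9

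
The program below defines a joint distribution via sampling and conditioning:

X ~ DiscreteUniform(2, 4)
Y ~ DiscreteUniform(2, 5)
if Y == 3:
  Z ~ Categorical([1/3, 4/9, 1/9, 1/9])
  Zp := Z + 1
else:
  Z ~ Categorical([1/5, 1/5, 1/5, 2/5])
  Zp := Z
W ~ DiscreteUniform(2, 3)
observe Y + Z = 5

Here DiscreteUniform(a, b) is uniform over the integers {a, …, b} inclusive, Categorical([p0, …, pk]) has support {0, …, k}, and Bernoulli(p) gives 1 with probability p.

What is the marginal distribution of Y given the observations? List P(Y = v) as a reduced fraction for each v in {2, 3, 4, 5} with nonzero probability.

Enumerate traces; 24 have nonzero weight after conditioning:
  (X=2, Y=2, Z=3, W=2) weight 1/60
  (X=2, Y=2, Z=3, W=3) weight 1/60
  (X=2, Y=3, Z=2, W=2) weight 1/216
  (X=2, Y=3, Z=2, W=3) weight 1/216
  (X=2, Y=4, Z=1, W=2) weight 1/120
  (X=2, Y=4, Z=1, W=3) weight 1/120
  (X=2, Y=5, Z=0, W=2) weight 1/120
  (X=2, Y=5, Z=0, W=3) weight 1/120
  … 16 more
Group by Y:
  weight(Y=2) = 1/10
  weight(Y=3) = 1/36
  weight(Y=4) = 1/20
  weight(Y=5) = 1/20
Total weight = 1/10 + 1/36 + 1/20 + 1/20 = 41/180
P(Y=2 | obs) = 1/10 / 41/180 = 18/41
P(Y=3 | obs) = 1/36 / 41/180 = 5/41
P(Y=4 | obs) = 1/20 / 41/180 = 9/41
P(Y=5 | obs) = 1/20 / 41/180 = 9/41

P(Y=2) = 18/41, P(Y=3) = 5/41, P(Y=4) = 9/41, P(Y=5) = 9/41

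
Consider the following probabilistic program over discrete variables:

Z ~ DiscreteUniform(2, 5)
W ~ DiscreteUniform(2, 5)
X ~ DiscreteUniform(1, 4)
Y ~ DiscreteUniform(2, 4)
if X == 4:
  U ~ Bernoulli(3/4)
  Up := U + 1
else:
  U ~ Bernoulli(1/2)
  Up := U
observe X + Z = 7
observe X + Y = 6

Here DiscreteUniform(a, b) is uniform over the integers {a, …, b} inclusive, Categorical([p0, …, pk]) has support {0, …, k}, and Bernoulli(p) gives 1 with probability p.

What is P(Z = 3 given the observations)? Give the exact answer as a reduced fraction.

Enumerate traces; 24 have nonzero weight after conditioning:
  (Z=3, W=2, X=4, Y=2, U=0) weight 1/768
  (Z=3, W=2, X=4, Y=2, U=1) weight 1/256
  (Z=3, W=3, X=4, Y=2, U=0) weight 1/768
  (Z=3, W=3, X=4, Y=2, U=1) weight 1/256
  (Z=3, W=4, X=4, Y=2, U=0) weight 1/768
  (Z=3, W=4, X=4, Y=2, U=1) weight 1/256
  (Z=3, W=5, X=4, Y=2, U=0) weight 1/768
  (Z=3, W=5, X=4, Y=2, U=1) weight 1/256
  (Z=4, W=2, X=3, Y=3, U=0) weight 1/384
  (Z=5, W=2, X=2, Y=4, U=0) weight 1/384
  … 14 more
Group by Z:
  weight(Z=3) = 1/48
  weight(Z=4) = 1/48
  weight(Z=5) = 1/48
Total weight = 1/48 + 1/48 + 1/48 = 1/16
P(Z=3 | obs) = 1/48 / 1/16 = 1/3
P(Z=4 | obs) = 1/48 / 1/16 = 1/3
P(Z=5 | obs) = 1/48 / 1/16 = 1/3

P(Z = 3 | obs) = 1/3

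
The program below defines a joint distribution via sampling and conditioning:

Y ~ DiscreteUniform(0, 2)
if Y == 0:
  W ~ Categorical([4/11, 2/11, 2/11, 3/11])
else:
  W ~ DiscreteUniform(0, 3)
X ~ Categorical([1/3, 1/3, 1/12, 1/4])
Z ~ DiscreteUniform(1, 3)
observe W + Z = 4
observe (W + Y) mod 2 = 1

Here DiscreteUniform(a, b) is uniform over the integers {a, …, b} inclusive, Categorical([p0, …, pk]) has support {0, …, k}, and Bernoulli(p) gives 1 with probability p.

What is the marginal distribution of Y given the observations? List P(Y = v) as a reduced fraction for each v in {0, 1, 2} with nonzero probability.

Enumerate traces; 20 have nonzero weight after conditioning:
  (Y=0, W=1, X=0, Z=3) weight 2/297
  (Y=0, W=1, X=1, Z=3) weight 2/297
  (Y=0, W=1, X=2, Z=3) weight 1/594
  (Y=0, W=1, X=3, Z=3) weight 1/198
  (Y=0, W=3, X=0, Z=1) weight 1/99
  (Y=0, W=3, X=1, Z=1) weight 1/99
  (Y=0, W=3, X=2, Z=1) weight 1/396
  (Y=0, W=3, X=3, Z=1) weight 1/132
  (Y=1, W=2, X=0, Z=2) weight 1/108
  (Y=2, W=1, X=0, Z=3) weight 1/108
  … 10 more
Group by Y:
  weight(Y=0) = 5/99
  weight(Y=1) = 1/36
  weight(Y=2) = 1/18
Total weight = 5/99 + 1/36 + 1/18 = 53/396
P(Y=0 | obs) = 5/99 / 53/396 = 20/53
P(Y=1 | obs) = 1/36 / 53/396 = 11/53
P(Y=2 | obs) = 1/18 / 53/396 = 22/53

P(Y=0) = 20/53, P(Y=1) = 11/53, P(Y=2) = 22/53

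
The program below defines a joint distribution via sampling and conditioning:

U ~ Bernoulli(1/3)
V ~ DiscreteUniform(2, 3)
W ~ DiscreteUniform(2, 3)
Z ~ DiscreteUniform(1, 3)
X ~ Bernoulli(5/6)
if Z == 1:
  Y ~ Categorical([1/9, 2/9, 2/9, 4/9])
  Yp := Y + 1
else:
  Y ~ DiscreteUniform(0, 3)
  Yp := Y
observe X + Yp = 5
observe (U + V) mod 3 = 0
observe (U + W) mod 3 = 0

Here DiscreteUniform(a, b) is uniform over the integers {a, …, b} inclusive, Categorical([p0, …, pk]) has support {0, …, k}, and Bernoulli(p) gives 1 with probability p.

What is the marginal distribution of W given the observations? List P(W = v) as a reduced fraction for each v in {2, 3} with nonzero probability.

Enumerate traces; 2 have nonzero weight after conditioning:
  (U=0, V=3, W=3, Z=1, X=1, Y=3) weight 5/243
  (U=1, V=2, W=2, Z=1, X=1, Y=3) weight 5/486
Group by W:
  weight(W=2) = 5/486
  weight(W=3) = 5/243
Total weight = 5/486 + 5/243 = 5/162
P(W=2 | obs) = 5/486 / 5/162 = 1/3
P(W=3 | obs) = 5/243 / 5/162 = 2/3

P(W=2) = 1/3, P(W=3) = 2/3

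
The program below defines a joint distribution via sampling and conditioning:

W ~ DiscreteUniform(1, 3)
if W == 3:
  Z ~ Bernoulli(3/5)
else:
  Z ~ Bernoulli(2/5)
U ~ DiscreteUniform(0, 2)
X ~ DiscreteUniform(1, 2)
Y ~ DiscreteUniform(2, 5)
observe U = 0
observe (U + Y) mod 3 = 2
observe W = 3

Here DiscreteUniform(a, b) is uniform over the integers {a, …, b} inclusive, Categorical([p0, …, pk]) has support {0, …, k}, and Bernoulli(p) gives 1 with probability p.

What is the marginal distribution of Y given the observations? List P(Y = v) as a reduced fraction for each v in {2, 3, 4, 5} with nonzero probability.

Enumerate traces; 8 have nonzero weight after conditioning:
  (W=3, Z=0, U=0, X=1, Y=2) weight 1/180
  (W=3, Z=0, U=0, X=1, Y=5) weight 1/180
  (W=3, Z=0, U=0, X=2, Y=2) weight 1/180
  (W=3, Z=0, U=0, X=2, Y=5) weight 1/180
  (W=3, Z=1, U=0, X=1, Y=2) weight 1/120
  (W=3, Z=1, U=0, X=1, Y=5) weight 1/120
  (W=3, Z=1, U=0, X=2, Y=2) weight 1/120
  (W=3, Z=1, U=0, X=2, Y=5) weight 1/120
Group by Y:
  weight(Y=2) = 1/36
  weight(Y=5) = 1/36
Total weight = 1/36 + 1/36 = 1/18
P(Y=2 | obs) = 1/36 / 1/18 = 1/2
P(Y=5 | obs) = 1/36 / 1/18 = 1/2

P(Y=2) = 1/2, P(Y=5) = 1/2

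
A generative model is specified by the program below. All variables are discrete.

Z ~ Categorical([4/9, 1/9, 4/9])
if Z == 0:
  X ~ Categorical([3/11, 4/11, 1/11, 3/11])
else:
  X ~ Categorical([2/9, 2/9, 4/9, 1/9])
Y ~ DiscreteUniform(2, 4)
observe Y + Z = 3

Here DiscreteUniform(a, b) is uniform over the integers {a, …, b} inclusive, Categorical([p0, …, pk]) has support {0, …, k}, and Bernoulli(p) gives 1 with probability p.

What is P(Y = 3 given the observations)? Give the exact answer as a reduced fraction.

Enumerate traces; 8 have nonzero weight after conditioning:
  (Z=0, X=0, Y=3) weight 4/99
  (Z=0, X=1, Y=3) weight 16/297
  (Z=0, X=2, Y=3) weight 4/297
  (Z=0, X=3, Y=3) weight 4/99
  (Z=1, X=0, Y=2) weight 2/243
  (Z=1, X=1, Y=2) weight 2/243
  (Z=1, X=2, Y=2) weight 4/243
  (Z=1, X=3, Y=2) weight 1/243
Group by Y:
  weight(Y=2) = 1/27
  weight(Y=3) = 4/27
Total weight = 1/27 + 4/27 = 5/27
P(Y=2 | obs) = 1/27 / 5/27 = 1/5
P(Y=3 | obs) = 4/27 / 5/27 = 4/5

P(Y = 3 | obs) = 4/5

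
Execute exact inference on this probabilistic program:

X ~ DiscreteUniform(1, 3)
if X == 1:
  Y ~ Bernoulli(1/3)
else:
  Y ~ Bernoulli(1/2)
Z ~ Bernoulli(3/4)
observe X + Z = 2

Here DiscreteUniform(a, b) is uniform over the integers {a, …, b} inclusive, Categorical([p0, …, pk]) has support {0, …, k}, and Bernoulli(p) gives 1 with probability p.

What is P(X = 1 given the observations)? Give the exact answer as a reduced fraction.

P(X = 1 | obs) = 3/4

Enumerate traces; 4 have nonzero weight after conditioning:
  (X=1, Y=0, Z=1) weight 1/6
  (X=1, Y=1, Z=1) weight 1/12
  (X=2, Y=0, Z=0) weight 1/24
  (X=2, Y=1, Z=0) weight 1/24
Group by X:
  weight(X=1) = 1/4
  weight(X=2) = 1/12
Total weight = 1/4 + 1/12 = 1/3
P(X=1 | obs) = 1/4 / 1/3 = 3/4
P(X=2 | obs) = 1/12 / 1/3 = 1/4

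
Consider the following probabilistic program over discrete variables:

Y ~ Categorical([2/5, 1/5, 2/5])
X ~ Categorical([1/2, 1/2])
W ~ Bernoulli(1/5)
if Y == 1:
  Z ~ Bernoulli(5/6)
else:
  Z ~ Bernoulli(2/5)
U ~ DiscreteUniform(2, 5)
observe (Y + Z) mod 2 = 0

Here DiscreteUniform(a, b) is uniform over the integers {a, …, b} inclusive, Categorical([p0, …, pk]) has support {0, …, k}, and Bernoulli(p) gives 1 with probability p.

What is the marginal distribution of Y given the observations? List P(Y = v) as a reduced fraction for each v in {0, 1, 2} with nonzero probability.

Enumerate traces; 48 have nonzero weight after conditioning:
  (Y=0, X=0, W=0, Z=0, U=2) weight 3/125
  (Y=0, X=0, W=0, Z=0, U=3) weight 3/125
  (Y=0, X=0, W=0, Z=0, U=4) weight 3/125
  (Y=0, X=0, W=0, Z=0, U=5) weight 3/125
  (Y=0, X=0, W=1, Z=0, U=2) weight 3/500
  (Y=0, X=0, W=1, Z=0, U=3) weight 3/500
  (Y=0, X=0, W=1, Z=0, U=4) weight 3/500
  (Y=0, X=0, W=1, Z=0, U=5) weight 3/500
  (Y=1, X=0, W=0, Z=1, U=2) weight 1/60
  (Y=2, X=0, W=0, Z=0, U=2) weight 3/125
  … 38 more
Group by Y:
  weight(Y=0) = 6/25
  weight(Y=1) = 1/6
  weight(Y=2) = 6/25
Total weight = 6/25 + 1/6 + 6/25 = 97/150
P(Y=0 | obs) = 6/25 / 97/150 = 36/97
P(Y=1 | obs) = 1/6 / 97/150 = 25/97
P(Y=2 | obs) = 6/25 / 97/150 = 36/97

P(Y=0) = 36/97, P(Y=1) = 25/97, P(Y=2) = 36/97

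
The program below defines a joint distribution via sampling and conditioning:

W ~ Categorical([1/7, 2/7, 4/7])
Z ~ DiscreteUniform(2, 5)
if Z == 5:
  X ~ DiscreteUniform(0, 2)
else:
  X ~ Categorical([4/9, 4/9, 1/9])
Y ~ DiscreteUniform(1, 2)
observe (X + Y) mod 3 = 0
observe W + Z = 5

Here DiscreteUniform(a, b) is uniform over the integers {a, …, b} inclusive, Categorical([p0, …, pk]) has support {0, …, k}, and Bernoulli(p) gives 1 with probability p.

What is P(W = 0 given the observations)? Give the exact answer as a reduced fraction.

P(W = 0 | obs) = 1/6

Enumerate traces; 6 have nonzero weight after conditioning:
  (W=0, Z=5, X=1, Y=2) weight 1/168
  (W=0, Z=5, X=2, Y=1) weight 1/168
  (W=1, Z=4, X=1, Y=2) weight 1/63
  (W=1, Z=4, X=2, Y=1) weight 1/252
  (W=2, Z=3, X=1, Y=2) weight 2/63
  (W=2, Z=3, X=2, Y=1) weight 1/126
Group by W:
  weight(W=0) = 1/84
  weight(W=1) = 5/252
  weight(W=2) = 5/126
Total weight = 1/84 + 5/252 + 5/126 = 1/14
P(W=0 | obs) = 1/84 / 1/14 = 1/6
P(W=1 | obs) = 5/252 / 1/14 = 5/18
P(W=2 | obs) = 5/126 / 1/14 = 5/9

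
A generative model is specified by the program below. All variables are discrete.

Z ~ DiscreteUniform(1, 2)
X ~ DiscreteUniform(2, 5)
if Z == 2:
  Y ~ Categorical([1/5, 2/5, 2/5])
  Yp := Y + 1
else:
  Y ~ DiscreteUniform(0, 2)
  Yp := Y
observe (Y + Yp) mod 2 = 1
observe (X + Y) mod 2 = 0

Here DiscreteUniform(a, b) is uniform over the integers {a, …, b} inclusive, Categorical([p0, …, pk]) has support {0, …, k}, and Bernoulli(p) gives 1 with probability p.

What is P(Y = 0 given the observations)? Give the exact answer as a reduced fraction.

Enumerate traces; 6 have nonzero weight after conditioning:
  (Z=2, X=2, Y=0) weight 1/40
  (Z=2, X=2, Y=2) weight 1/20
  (Z=2, X=3, Y=1) weight 1/20
  (Z=2, X=4, Y=0) weight 1/40
  (Z=2, X=4, Y=2) weight 1/20
  (Z=2, X=5, Y=1) weight 1/20
Group by Y:
  weight(Y=0) = 1/20
  weight(Y=1) = 1/10
  weight(Y=2) = 1/10
Total weight = 1/20 + 1/10 + 1/10 = 1/4
P(Y=0 | obs) = 1/20 / 1/4 = 1/5
P(Y=1 | obs) = 1/10 / 1/4 = 2/5
P(Y=2 | obs) = 1/10 / 1/4 = 2/5

P(Y = 0 | obs) = 1/5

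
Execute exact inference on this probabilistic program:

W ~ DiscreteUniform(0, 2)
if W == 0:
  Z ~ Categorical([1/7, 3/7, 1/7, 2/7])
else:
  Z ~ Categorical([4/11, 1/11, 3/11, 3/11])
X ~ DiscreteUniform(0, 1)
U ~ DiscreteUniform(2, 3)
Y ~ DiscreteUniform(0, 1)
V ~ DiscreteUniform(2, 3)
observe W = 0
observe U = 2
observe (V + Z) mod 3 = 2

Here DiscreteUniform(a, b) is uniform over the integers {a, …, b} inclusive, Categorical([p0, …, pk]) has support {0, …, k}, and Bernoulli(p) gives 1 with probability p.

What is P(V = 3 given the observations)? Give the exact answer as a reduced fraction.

Enumerate traces; 12 have nonzero weight after conditioning:
  (W=0, Z=0, X=0, U=2, Y=0, V=2) weight 1/336
  (W=0, Z=0, X=0, U=2, Y=1, V=2) weight 1/336
  (W=0, Z=0, X=1, U=2, Y=0, V=2) weight 1/336
  (W=0, Z=0, X=1, U=2, Y=1, V=2) weight 1/336
  (W=0, Z=2, X=0, U=2, Y=0, V=3) weight 1/336
  (W=0, Z=2, X=0, U=2, Y=1, V=3) weight 1/336
  (W=0, Z=2, X=1, U=2, Y=0, V=3) weight 1/336
  (W=0, Z=2, X=1, U=2, Y=1, V=3) weight 1/336
  … 4 more
Group by V:
  weight(V=2) = 1/28
  weight(V=3) = 1/84
Total weight = 1/28 + 1/84 = 1/21
P(V=2 | obs) = 1/28 / 1/21 = 3/4
P(V=3 | obs) = 1/84 / 1/21 = 1/4

P(V = 3 | obs) = 1/4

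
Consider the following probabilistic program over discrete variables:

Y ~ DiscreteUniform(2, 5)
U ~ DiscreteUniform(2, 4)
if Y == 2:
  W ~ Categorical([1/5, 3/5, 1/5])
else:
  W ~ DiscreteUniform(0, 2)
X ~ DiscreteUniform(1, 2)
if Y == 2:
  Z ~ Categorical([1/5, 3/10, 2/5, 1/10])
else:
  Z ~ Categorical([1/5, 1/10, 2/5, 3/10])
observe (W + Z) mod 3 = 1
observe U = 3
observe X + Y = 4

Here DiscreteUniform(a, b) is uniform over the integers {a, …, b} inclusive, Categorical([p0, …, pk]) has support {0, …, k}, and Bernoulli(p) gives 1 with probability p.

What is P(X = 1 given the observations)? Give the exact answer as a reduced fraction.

P(X = 1 | obs) = 25/49

Enumerate traces; 8 have nonzero weight after conditioning:
  (Y=2, U=3, W=0, X=2, Z=1) weight 1/400
  (Y=2, U=3, W=1, X=2, Z=0) weight 1/200
  (Y=2, U=3, W=1, X=2, Z=3) weight 1/400
  (Y=2, U=3, W=2, X=2, Z=2) weight 1/300
  (Y=3, U=3, W=0, X=1, Z=1) weight 1/720
  (Y=3, U=3, W=1, X=1, Z=0) weight 1/360
  (Y=3, U=3, W=1, X=1, Z=3) weight 1/240
  (Y=3, U=3, W=2, X=1, Z=2) weight 1/180
Group by X:
  weight(X=1) = 1/72
  weight(X=2) = 1/75
Total weight = 1/72 + 1/75 = 49/1800
P(X=1 | obs) = 1/72 / 49/1800 = 25/49
P(X=2 | obs) = 1/75 / 49/1800 = 24/49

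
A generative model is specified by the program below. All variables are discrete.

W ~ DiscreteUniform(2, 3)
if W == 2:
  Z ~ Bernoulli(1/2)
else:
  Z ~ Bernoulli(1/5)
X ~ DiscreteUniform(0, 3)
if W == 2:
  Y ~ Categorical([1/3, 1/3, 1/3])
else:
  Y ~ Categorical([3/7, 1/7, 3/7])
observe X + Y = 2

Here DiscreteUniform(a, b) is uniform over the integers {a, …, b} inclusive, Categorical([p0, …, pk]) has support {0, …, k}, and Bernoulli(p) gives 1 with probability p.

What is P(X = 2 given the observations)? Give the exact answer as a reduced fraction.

Enumerate traces; 12 have nonzero weight after conditioning:
  (W=2, Z=0, X=0, Y=2) weight 1/48
  (W=2, Z=0, X=1, Y=1) weight 1/48
  (W=2, Z=0, X=2, Y=0) weight 1/48
  (W=2, Z=1, X=0, Y=2) weight 1/48
  (W=2, Z=1, X=1, Y=1) weight 1/48
  (W=2, Z=1, X=2, Y=0) weight 1/48
  (W=3, Z=0, X=0, Y=2) weight 3/70
  (W=3, Z=0, X=1, Y=1) weight 1/70
  … 4 more
Group by X:
  weight(X=0) = 2/21
  weight(X=1) = 5/84
  weight(X=2) = 2/21
Total weight = 2/21 + 5/84 + 2/21 = 1/4
P(X=0 | obs) = 2/21 / 1/4 = 8/21
P(X=1 | obs) = 5/84 / 1/4 = 5/21
P(X=2 | obs) = 2/21 / 1/4 = 8/21

P(X = 2 | obs) = 8/21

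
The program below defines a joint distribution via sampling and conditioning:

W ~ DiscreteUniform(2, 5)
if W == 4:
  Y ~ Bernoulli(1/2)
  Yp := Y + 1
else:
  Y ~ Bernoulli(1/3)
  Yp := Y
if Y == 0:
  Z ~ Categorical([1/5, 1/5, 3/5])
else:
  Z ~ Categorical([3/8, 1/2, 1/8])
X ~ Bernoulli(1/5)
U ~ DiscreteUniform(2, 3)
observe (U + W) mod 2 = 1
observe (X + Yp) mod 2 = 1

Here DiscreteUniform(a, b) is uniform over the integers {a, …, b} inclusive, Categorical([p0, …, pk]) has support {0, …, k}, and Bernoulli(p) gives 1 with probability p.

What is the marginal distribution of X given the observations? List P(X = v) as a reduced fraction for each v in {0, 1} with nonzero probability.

Enumerate traces; 24 have nonzero weight after conditioning:
  (W=2, Y=0, Z=0, X=1, U=3) weight 1/300
  (W=2, Y=0, Z=1, X=1, U=3) weight 1/300
  (W=2, Y=0, Z=2, X=1, U=3) weight 1/100
  (W=2, Y=1, Z=0, X=0, U=3) weight 1/80
  (W=2, Y=1, Z=1, X=0, U=3) weight 1/60
  (W=2, Y=1, Z=2, X=0, U=3) weight 1/240
  (W=3, Y=0, Z=0, X=1, U=2) weight 1/300
  (W=3, Y=0, Z=1, X=1, U=2) weight 1/300
  … 16 more
Group by X:
  weight(X=0) = 3/20
  weight(X=1) = 1/16
Total weight = 3/20 + 1/16 = 17/80
P(X=0 | obs) = 3/20 / 17/80 = 12/17
P(X=1 | obs) = 1/16 / 17/80 = 5/17

P(X=0) = 12/17, P(X=1) = 5/17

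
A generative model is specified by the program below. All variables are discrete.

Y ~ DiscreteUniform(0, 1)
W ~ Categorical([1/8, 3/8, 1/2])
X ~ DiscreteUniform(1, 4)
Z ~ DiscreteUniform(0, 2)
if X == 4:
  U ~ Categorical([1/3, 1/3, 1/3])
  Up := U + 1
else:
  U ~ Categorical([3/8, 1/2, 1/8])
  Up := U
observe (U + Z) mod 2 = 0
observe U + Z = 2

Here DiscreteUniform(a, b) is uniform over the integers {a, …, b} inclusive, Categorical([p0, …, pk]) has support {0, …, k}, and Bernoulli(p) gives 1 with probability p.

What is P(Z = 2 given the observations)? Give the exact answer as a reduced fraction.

Enumerate traces; 72 have nonzero weight after conditioning:
  (Y=0, W=0, X=1, Z=0, U=2) weight 1/1536
  (Y=0, W=0, X=1, Z=1, U=1) weight 1/384
  (Y=0, W=0, X=1, Z=2, U=0) weight 1/512
  (Y=0, W=0, X=2, Z=0, U=2) weight 1/1536
  (Y=0, W=0, X=2, Z=1, U=1) weight 1/384
  (Y=0, W=0, X=2, Z=2, U=0) weight 1/512
  (Y=0, W=0, X=3, Z=0, U=2) weight 1/1536
  (Y=0, W=0, X=3, Z=1, U=1) weight 1/384
  … 64 more
Group by Z:
  weight(Z=0) = 17/288
  weight(Z=1) = 11/72
  weight(Z=2) = 35/288
Total weight = 17/288 + 11/72 + 35/288 = 1/3
P(Z=0 | obs) = 17/288 / 1/3 = 17/96
P(Z=1 | obs) = 11/72 / 1/3 = 11/24
P(Z=2 | obs) = 35/288 / 1/3 = 35/96

P(Z = 2 | obs) = 35/96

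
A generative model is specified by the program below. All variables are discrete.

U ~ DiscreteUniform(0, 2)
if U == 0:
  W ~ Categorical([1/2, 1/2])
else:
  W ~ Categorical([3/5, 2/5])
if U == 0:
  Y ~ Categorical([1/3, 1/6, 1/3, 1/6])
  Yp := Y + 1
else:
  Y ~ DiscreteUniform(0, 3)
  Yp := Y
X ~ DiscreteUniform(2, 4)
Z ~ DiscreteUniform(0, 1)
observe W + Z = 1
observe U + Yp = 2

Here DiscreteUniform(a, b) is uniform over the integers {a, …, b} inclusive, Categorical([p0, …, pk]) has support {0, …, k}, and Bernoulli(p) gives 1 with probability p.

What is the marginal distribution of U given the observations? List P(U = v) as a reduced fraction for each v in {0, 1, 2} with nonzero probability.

P(U=0) = 1/4, P(U=1) = 3/8, P(U=2) = 3/8

Enumerate traces; 18 have nonzero weight after conditioning:
  (U=0, W=0, Y=1, X=2, Z=1) weight 1/216
  (U=0, W=0, Y=1, X=3, Z=1) weight 1/216
  (U=0, W=0, Y=1, X=4, Z=1) weight 1/216
  (U=0, W=1, Y=1, X=2, Z=0) weight 1/216
  (U=0, W=1, Y=1, X=3, Z=0) weight 1/216
  (U=0, W=1, Y=1, X=4, Z=0) weight 1/216
  (U=1, W=0, Y=1, X=2, Z=1) weight 1/120
  (U=1, W=0, Y=1, X=3, Z=1) weight 1/120
  (U=2, W=0, Y=0, X=2, Z=1) weight 1/120
  … 9 more
Group by U:
  weight(U=0) = 1/36
  weight(U=1) = 1/24
  weight(U=2) = 1/24
Total weight = 1/36 + 1/24 + 1/24 = 1/9
P(U=0 | obs) = 1/36 / 1/9 = 1/4
P(U=1 | obs) = 1/24 / 1/9 = 3/8
P(U=2 | obs) = 1/24 / 1/9 = 3/8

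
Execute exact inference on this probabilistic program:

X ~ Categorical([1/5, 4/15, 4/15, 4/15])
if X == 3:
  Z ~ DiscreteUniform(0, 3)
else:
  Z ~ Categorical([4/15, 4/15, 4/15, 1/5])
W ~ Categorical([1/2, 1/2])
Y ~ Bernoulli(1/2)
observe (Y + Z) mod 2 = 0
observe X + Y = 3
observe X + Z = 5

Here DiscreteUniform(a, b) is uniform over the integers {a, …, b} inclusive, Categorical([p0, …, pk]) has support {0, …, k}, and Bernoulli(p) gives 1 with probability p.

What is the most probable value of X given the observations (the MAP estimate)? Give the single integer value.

Enumerate traces; 4 have nonzero weight after conditioning:
  (X=2, Z=3, W=0, Y=1) weight 1/75
  (X=2, Z=3, W=1, Y=1) weight 1/75
  (X=3, Z=2, W=0, Y=0) weight 1/60
  (X=3, Z=2, W=1, Y=0) weight 1/60
Group by X:
  weight(X=2) = 2/75
  weight(X=3) = 1/30
Total weight = 2/75 + 1/30 = 3/50
P(X=2 | obs) = 2/75 / 3/50 = 4/9
P(X=3 | obs) = 1/30 / 3/50 = 5/9
argmax = 3

argmax_v P(X = v | obs) = 3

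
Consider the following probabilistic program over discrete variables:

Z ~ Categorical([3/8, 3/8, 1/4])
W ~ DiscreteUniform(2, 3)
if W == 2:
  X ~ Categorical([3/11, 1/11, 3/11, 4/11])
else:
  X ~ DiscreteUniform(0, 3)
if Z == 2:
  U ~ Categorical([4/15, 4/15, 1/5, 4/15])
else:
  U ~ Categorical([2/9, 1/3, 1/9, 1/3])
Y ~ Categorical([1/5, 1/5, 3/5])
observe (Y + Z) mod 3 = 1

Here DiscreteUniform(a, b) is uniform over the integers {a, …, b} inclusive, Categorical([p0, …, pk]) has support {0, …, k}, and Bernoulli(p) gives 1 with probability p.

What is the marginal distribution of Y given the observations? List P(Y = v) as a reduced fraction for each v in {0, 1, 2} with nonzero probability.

P(Y=0) = 1/4, P(Y=1) = 1/4, P(Y=2) = 1/2

Enumerate traces; 96 have nonzero weight after conditioning:
  (Z=0, W=2, X=0, U=0, Y=1) weight 1/440
  (Z=0, W=2, X=0, U=1, Y=1) weight 3/880
  (Z=0, W=2, X=0, U=2, Y=1) weight 1/880
  (Z=0, W=2, X=0, U=3, Y=1) weight 3/880
  (Z=0, W=2, X=1, U=0, Y=1) weight 1/1320
  (Z=0, W=2, X=1, U=1, Y=1) weight 1/880
  (Z=0, W=2, X=1, U=2, Y=1) weight 1/2640
  (Z=0, W=2, X=1, U=3, Y=1) weight 1/880
  (Z=1, W=2, X=0, U=0, Y=0) weight 1/440
  (Z=2, W=2, X=0, U=0, Y=2) weight 3/550
  … 86 more
Group by Y:
  weight(Y=0) = 3/40
  weight(Y=1) = 3/40
  weight(Y=2) = 3/20
Total weight = 3/40 + 3/40 + 3/20 = 3/10
P(Y=0 | obs) = 3/40 / 3/10 = 1/4
P(Y=1 | obs) = 3/40 / 3/10 = 1/4
P(Y=2 | obs) = 3/20 / 3/10 = 1/2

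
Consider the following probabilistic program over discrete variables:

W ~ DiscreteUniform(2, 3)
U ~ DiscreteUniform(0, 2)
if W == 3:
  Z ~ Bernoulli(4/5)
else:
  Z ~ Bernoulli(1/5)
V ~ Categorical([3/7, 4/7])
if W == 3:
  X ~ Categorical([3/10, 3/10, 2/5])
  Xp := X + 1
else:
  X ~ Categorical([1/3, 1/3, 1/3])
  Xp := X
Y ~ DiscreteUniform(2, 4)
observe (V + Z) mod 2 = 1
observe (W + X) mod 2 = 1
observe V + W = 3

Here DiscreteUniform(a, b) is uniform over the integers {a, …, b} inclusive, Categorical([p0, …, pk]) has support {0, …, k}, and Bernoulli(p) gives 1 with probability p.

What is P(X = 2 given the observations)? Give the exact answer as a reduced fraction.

Enumerate traces; 27 have nonzero weight after conditioning:
  (W=2, U=0, Z=0, V=1, X=1, Y=2) weight 8/945
  (W=2, U=0, Z=0, V=1, X=1, Y=3) weight 8/945
  (W=2, U=0, Z=0, V=1, X=1, Y=4) weight 8/945
  (W=2, U=1, Z=0, V=1, X=1, Y=2) weight 8/945
  (W=2, U=1, Z=0, V=1, X=1, Y=3) weight 8/945
  (W=2, U=1, Z=0, V=1, X=1, Y=4) weight 8/945
  (W=2, U=2, Z=0, V=1, X=1, Y=2) weight 8/945
  (W=2, U=2, Z=0, V=1, X=1, Y=3) weight 8/945
  (W=3, U=0, Z=1, V=0, X=0, Y=2) weight 1/175
  (W=3, U=0, Z=1, V=0, X=2, Y=2) weight 4/525
  … 17 more
Group by X:
  weight(X=0) = 9/175
  weight(X=1) = 8/105
  weight(X=2) = 12/175
Total weight = 9/175 + 8/105 + 12/175 = 103/525
P(X=0 | obs) = 9/175 / 103/525 = 27/103
P(X=1 | obs) = 8/105 / 103/525 = 40/103
P(X=2 | obs) = 12/175 / 103/525 = 36/103

P(X = 2 | obs) = 36/103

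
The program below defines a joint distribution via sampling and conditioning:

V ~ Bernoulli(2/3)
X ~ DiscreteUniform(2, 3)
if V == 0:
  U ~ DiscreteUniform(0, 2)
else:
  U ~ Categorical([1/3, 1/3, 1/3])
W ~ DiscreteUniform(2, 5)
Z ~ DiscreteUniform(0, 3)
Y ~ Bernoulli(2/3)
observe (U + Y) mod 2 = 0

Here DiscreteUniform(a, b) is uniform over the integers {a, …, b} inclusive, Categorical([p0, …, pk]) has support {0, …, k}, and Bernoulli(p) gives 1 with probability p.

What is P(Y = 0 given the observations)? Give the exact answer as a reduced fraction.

P(Y = 0 | obs) = 1/2

Enumerate traces; 192 have nonzero weight after conditioning:
  (V=0, X=2, U=0, W=2, Z=0, Y=0) weight 1/864
  (V=0, X=2, U=0, W=2, Z=1, Y=0) weight 1/864
  (V=0, X=2, U=0, W=2, Z=2, Y=0) weight 1/864
  (V=0, X=2, U=0, W=2, Z=3, Y=0) weight 1/864
  (V=0, X=2, U=0, W=3, Z=0, Y=0) weight 1/864
  (V=0, X=2, U=0, W=3, Z=1, Y=0) weight 1/864
  (V=0, X=2, U=0, W=3, Z=2, Y=0) weight 1/864
  (V=0, X=2, U=0, W=3, Z=3, Y=0) weight 1/864
  (V=0, X=2, U=1, W=2, Z=0, Y=1) weight 1/432
  … 183 more
Group by Y:
  weight(Y=0) = 2/9
  weight(Y=1) = 2/9
Total weight = 2/9 + 2/9 = 4/9
P(Y=0 | obs) = 2/9 / 4/9 = 1/2
P(Y=1 | obs) = 2/9 / 4/9 = 1/2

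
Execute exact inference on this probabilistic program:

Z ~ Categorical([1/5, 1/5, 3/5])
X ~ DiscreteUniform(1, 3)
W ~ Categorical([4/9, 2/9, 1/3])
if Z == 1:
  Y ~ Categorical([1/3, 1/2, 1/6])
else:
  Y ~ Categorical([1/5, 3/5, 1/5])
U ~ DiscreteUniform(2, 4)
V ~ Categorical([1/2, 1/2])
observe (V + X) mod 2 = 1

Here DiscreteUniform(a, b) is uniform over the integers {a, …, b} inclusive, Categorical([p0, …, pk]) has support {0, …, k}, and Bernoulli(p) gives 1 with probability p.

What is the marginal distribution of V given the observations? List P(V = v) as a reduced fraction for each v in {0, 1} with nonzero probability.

P(V=0) = 2/3, P(V=1) = 1/3

Enumerate traces; 243 have nonzero weight after conditioning:
  (Z=0, X=1, W=0, Y=0, U=2, V=0) weight 2/2025
  (Z=0, X=1, W=0, Y=0, U=3, V=0) weight 2/2025
  (Z=0, X=1, W=0, Y=0, U=4, V=0) weight 2/2025
  (Z=0, X=1, W=0, Y=1, U=2, V=0) weight 2/675
  (Z=0, X=1, W=0, Y=1, U=3, V=0) weight 2/675
  (Z=0, X=1, W=0, Y=1, U=4, V=0) weight 2/675
  (Z=0, X=1, W=0, Y=2, U=2, V=0) weight 2/2025
  (Z=0, X=1, W=0, Y=2, U=3, V=0) weight 2/2025
  (Z=0, X=2, W=0, Y=0, U=2, V=1) weight 2/2025
  … 234 more
Group by V:
  weight(V=0) = 1/3
  weight(V=1) = 1/6
Total weight = 1/3 + 1/6 = 1/2
P(V=0 | obs) = 1/3 / 1/2 = 2/3
P(V=1 | obs) = 1/6 / 1/2 = 1/3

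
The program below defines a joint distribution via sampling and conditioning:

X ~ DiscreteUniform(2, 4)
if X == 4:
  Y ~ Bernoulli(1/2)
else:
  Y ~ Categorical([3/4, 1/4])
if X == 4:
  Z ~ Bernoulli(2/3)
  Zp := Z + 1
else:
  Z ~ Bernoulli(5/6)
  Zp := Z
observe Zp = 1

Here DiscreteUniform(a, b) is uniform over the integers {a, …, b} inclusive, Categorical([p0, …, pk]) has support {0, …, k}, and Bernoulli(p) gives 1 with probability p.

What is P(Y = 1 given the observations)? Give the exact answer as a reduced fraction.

Enumerate traces; 6 have nonzero weight after conditioning:
  (X=2, Y=0, Z=1) weight 5/24
  (X=2, Y=1, Z=1) weight 5/72
  (X=3, Y=0, Z=1) weight 5/24
  (X=3, Y=1, Z=1) weight 5/72
  (X=4, Y=0, Z=0) weight 1/18
  (X=4, Y=1, Z=0) weight 1/18
Group by Y:
  weight(Y=0) = 17/36
  weight(Y=1) = 7/36
Total weight = 17/36 + 7/36 = 2/3
P(Y=0 | obs) = 17/36 / 2/3 = 17/24
P(Y=1 | obs) = 7/36 / 2/3 = 7/24

P(Y = 1 | obs) = 7/24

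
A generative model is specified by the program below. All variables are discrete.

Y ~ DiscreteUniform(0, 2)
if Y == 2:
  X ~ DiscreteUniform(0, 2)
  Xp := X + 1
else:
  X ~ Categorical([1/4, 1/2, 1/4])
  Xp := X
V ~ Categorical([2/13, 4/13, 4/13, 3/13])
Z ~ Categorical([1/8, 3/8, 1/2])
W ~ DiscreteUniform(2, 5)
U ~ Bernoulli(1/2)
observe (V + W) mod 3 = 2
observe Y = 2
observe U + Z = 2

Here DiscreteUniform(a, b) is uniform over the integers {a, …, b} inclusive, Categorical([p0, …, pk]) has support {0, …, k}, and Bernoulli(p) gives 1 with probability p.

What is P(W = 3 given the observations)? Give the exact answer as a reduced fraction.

Enumerate traces; 36 have nonzero weight after conditioning:
  (Y=2, X=0, V=0, Z=1, W=2, U=1) weight 1/1248
  (Y=2, X=0, V=0, Z=1, W=5, U=1) weight 1/1248
  (Y=2, X=0, V=0, Z=2, W=2, U=0) weight 1/936
  (Y=2, X=0, V=0, Z=2, W=5, U=0) weight 1/936
  (Y=2, X=0, V=1, Z=1, W=4, U=1) weight 1/624
  (Y=2, X=0, V=1, Z=2, W=4, U=0) weight 1/468
  (Y=2, X=0, V=2, Z=1, W=3, U=1) weight 1/624
  (Y=2, X=0, V=2, Z=2, W=3, U=0) weight 1/468
  … 28 more
Group by W:
  weight(W=2) = 35/2496
  weight(W=3) = 7/624
  weight(W=4) = 7/624
  weight(W=5) = 35/2496
Total weight = 35/2496 + 7/624 + 7/624 + 35/2496 = 21/416
P(W=2 | obs) = 35/2496 / 21/416 = 5/18
P(W=3 | obs) = 7/624 / 21/416 = 2/9
P(W=4 | obs) = 7/624 / 21/416 = 2/9
P(W=5 | obs) = 35/2496 / 21/416 = 5/18

P(W = 3 | obs) = 2/9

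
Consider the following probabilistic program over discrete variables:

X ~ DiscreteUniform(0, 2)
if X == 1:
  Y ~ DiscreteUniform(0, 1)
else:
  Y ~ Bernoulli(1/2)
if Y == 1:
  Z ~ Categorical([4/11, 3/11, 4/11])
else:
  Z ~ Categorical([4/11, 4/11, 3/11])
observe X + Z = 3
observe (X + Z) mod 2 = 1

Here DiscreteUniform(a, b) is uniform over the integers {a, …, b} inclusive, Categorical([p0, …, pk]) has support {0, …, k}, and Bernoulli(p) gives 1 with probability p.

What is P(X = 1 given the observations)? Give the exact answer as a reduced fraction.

P(X = 1 | obs) = 1/2

Enumerate traces; 4 have nonzero weight after conditioning:
  (X=1, Y=0, Z=2) weight 1/22
  (X=1, Y=1, Z=2) weight 2/33
  (X=2, Y=0, Z=1) weight 2/33
  (X=2, Y=1, Z=1) weight 1/22
Group by X:
  weight(X=1) = 7/66
  weight(X=2) = 7/66
Total weight = 7/66 + 7/66 = 7/33
P(X=1 | obs) = 7/66 / 7/33 = 1/2
P(X=2 | obs) = 7/66 / 7/33 = 1/2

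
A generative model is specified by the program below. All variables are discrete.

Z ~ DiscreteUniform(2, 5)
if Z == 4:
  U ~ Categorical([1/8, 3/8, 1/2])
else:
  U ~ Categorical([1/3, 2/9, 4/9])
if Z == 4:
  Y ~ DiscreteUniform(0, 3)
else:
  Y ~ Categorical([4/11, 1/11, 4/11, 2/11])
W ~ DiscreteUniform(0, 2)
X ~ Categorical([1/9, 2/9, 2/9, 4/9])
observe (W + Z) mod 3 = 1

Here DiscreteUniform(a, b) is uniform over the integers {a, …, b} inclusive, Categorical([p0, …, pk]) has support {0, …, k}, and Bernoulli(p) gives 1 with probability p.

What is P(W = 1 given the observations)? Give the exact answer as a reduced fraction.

Enumerate traces; 192 have nonzero weight after conditioning:
  (Z=2, U=0, Y=0, W=2, X=0) weight 1/891
  (Z=2, U=0, Y=0, W=2, X=1) weight 2/891
  (Z=2, U=0, Y=0, W=2, X=2) weight 2/891
  (Z=2, U=0, Y=0, W=2, X=3) weight 4/891
  (Z=2, U=0, Y=1, W=2, X=0) weight 1/3564
  (Z=2, U=0, Y=1, W=2, X=1) weight 1/1782
  (Z=2, U=0, Y=1, W=2, X=2) weight 1/1782
  (Z=2, U=0, Y=1, W=2, X=3) weight 1/891
  (Z=3, U=0, Y=0, W=1, X=0) weight 1/891
  (Z=4, U=0, Y=0, W=0, X=0) weight 1/3456
  … 182 more
Group by W:
  weight(W=0) = 1/12
  weight(W=1) = 1/12
  weight(W=2) = 1/6
Total weight = 1/12 + 1/12 + 1/6 = 1/3
P(W=0 | obs) = 1/12 / 1/3 = 1/4
P(W=1 | obs) = 1/12 / 1/3 = 1/4
P(W=2 | obs) = 1/6 / 1/3 = 1/2

P(W = 1 | obs) = 1/4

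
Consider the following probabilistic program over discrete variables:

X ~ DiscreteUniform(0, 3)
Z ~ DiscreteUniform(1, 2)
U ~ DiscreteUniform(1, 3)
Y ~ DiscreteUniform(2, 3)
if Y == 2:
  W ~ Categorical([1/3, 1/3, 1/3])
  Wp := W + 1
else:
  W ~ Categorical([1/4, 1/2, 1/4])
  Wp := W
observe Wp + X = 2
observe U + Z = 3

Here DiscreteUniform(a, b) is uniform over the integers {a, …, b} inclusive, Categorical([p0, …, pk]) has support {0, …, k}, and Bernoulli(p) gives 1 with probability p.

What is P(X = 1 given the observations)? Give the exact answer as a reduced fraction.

P(X = 1 | obs) = 1/2

Enumerate traces; 10 have nonzero weight after conditioning:
  (X=0, Z=1, U=2, Y=2, W=1) weight 1/144
  (X=0, Z=1, U=2, Y=3, W=2) weight 1/192
  (X=0, Z=2, U=1, Y=2, W=1) weight 1/144
  (X=0, Z=2, U=1, Y=3, W=2) weight 1/192
  (X=1, Z=1, U=2, Y=2, W=0) weight 1/144
  (X=1, Z=1, U=2, Y=3, W=1) weight 1/96
  (X=1, Z=2, U=1, Y=2, W=0) weight 1/144
  (X=1, Z=2, U=1, Y=3, W=1) weight 1/96
  (X=2, Z=1, U=2, Y=3, W=0) weight 1/192
  … 1 more
Group by X:
  weight(X=0) = 7/288
  weight(X=1) = 5/144
  weight(X=2) = 1/96
Total weight = 7/288 + 5/144 + 1/96 = 5/72
P(X=0 | obs) = 7/288 / 5/72 = 7/20
P(X=1 | obs) = 5/144 / 5/72 = 1/2
P(X=2 | obs) = 1/96 / 5/72 = 3/20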